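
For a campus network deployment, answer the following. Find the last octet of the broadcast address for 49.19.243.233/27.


Given: IP = 49.19.243.233, prefix = /27
Host bits = 32 - 27 = 5
Network last octet = 233 AND mask = 224
Host part size = 2^5 - 1 = 31
Broadcast last octet = 224 OR 31 = 255

255


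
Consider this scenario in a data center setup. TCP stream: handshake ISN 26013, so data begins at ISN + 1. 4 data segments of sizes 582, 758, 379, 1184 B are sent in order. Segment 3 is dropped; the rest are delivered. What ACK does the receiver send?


SYN uses sequence number 26013; first data byte = ISN + 1 = 26014.
Segment 1: SEQ = 26014, len = 582 B, covers [26014, 26595]
Segment 2: SEQ = 26596, len = 758 B, covers [26596, 27353]
Segment 3: SEQ = 27354, len = 379 B, covers [27354, 27732] [LOST]
Segment 4: SEQ = 27733, len = 1184 B, covers [27733, 28916]
In-order data received: bytes [26014, 27353] (segments 1..2).
Segment 3 missing -> gap begins at byte 27354; later segments buffered out of order.
Cumulative ACK = next expected in-order byte = 26014 + 582 + 758 = 27354

27354


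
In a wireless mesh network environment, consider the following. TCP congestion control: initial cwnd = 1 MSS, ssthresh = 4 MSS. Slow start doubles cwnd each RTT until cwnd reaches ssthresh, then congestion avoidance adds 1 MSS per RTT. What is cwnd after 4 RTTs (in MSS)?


RTT 0: cwnd = 1 MSS (initial)
RTT 1: cwnd = 2 MSS (slow start, doubled)
RTT 2: cwnd = 4 MSS (slow start, doubled)
RTT 3: cwnd = 5 MSS (congestion avoidance, +1)
RTT 4: cwnd = 6 MSS (congestion avoidance, +1)

6


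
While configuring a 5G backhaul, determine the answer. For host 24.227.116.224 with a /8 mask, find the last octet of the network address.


Given: IP = 24.227.116.224, prefix = /8
Subnet mask = 255.0.0.0
Last octet of IP: 224
Last octet of mask: 0
Network last octet = 224 AND 0 = 0

0


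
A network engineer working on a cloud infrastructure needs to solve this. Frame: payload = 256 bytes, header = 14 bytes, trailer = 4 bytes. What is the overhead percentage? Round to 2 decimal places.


Given: payload = 256 B, header = 14 B, trailer = 4 B
Overhead bytes = header + trailer = 14 + 4 = 18
Total frame = payload + overhead = 256 + 18 = 274
Overhead % = 18 / 274 * 100 = 6.5693% -> 6.57% (2 dp)

6.57


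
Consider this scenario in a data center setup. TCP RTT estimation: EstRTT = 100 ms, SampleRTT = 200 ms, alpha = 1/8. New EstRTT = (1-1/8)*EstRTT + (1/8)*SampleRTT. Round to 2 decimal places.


Given: EstRTT = 100 ms, SampleRTT = 200 ms, alpha = 1/8
New EstRTT = (1 - alpha) * EstRTT + alpha * SampleRTT
(7/8) * 100 = 87.5
(1/8) * 200 = 25
New EstRTT = 87.5 + 25 = 112.5 ms -> 112.50 ms (2 dp)

112.50


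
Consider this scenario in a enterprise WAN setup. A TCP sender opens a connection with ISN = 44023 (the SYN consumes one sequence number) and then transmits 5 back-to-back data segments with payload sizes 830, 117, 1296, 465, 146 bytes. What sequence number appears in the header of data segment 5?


The SYN occupies sequence number ISN = 44023, so the first data byte is ISN + 1 = 44024.
SEQ of data segment i = (ISN + 1) + sum of payload sizes of segments 1..i-1.
Segment 1: SEQ = 44024, payload = 830 bytes
Segment 2: SEQ = 44854, payload = 117 bytes
Segment 3: SEQ = 44971, payload = 1296 bytes
Segment 4: SEQ = 46267, payload = 465 bytes
Segment 5: SEQ = 46732, payload = 146 bytes
SEQ of segment 5 = 44024 + 830 + 117 + 1296 + 465 = 46732

46732


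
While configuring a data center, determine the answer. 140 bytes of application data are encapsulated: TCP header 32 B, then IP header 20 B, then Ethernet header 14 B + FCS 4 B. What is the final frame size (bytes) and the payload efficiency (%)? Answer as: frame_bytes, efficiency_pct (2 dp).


TCP segment = 140 + 32 = 172 B
IP packet = 172 + 20 = 192 B
Ethernet frame = 192 + 14 + 4 = 210 B
Efficiency = app / frame = 140 / 210 = 0.666667 = 66.6667% -> 66.67% (2 dp)

210, 66.67


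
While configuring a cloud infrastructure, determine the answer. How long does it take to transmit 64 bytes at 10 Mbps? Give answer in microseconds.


Given: packet = 64 bytes, bandwidth = 10 Mbps
Packet in bits = 64 * 8 = 512 bits
Bandwidth = 10 * 10^6 = 10000000 bps
Time = 512 / 10000000 seconds
Time in us = 512 * 10^6 / 10000000 = 51.2

51.2


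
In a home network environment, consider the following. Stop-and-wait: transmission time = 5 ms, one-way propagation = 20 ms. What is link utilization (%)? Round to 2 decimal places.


Given: Ttrans = 5 ms, Tprop = 20 ms
RTT = 2 * Tprop = 2 * 20 = 40 ms
U = Ttrans / (Ttrans + RTT)
U = 5 / (5 + 40)
U = 5 / 45 = 0.111111
U% = 11.11%

11.11


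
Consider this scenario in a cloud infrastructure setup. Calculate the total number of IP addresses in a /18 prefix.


Given: CIDR prefix /18
Host bits = 32 - 18 = 14
Total addresses = 2^14 = 16384

16384


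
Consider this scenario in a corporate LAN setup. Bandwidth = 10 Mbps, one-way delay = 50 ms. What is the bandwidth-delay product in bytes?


Given: bandwidth = 10 Mbps, delay = 50 ms
BDP in bits = 10 * 10^6 * 50 / 1000
BDP in bits = 500000
BDP in bytes = 500000 / 8 = 62500

62500


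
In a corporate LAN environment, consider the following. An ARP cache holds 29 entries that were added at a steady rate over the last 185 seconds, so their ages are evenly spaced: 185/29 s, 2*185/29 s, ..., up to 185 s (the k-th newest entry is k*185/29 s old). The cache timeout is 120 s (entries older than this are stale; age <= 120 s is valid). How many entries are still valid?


Ages are k * 185/29 s for k = 1..29 (spacing = 6.3793 s).
Entry k is valid iff k * 185/29 <= 120 iff k <= 29 * 120 / 185 = 18.8108
n_valid = floor(18.8108) = 18
(n_stale = 29 - 18 = 11)

18


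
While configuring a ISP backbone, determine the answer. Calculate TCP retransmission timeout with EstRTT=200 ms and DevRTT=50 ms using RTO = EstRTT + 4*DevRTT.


Given: EstRTT = 200 ms, DevRTT = 50 ms
Timeout = EstRTT + 4 * DevRTT
4 * DevRTT = 4 * 50 = 200
Timeout = 200 + 200 = 400 ms

400


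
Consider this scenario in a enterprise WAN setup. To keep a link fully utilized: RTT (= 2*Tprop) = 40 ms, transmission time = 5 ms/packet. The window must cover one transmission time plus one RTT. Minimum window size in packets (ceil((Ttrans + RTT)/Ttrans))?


Given: Ttrans = 5 ms, RTT = 40 ms (= 2 * Tprop, Tprop = 20 ms)
Time until first ACK returns = Ttrans + RTT = 5 + 40 = 45 ms
Need W * Ttrans >= Ttrans + RTT  ->  W >= (Ttrans + RTT) / Ttrans
(Ttrans + RTT) / Ttrans = 45 / 5 = 9
W_min = ceil(9) = 9

9


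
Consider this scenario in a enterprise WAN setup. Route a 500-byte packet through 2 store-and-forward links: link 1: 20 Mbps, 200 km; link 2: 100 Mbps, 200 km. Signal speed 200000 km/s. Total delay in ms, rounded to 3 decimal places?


Packet = 500 bytes = 4000 bits. Store-and-forward: sum (t_trans + t_prop) per link.
Link 1: t_trans = 4000/(20*10^6) s = 0.2000 ms; t_prop = 200/200000 s = 1.0000 ms; subtotal = 1.2000 ms
Link 2: t_trans = 4000/(100*10^6) s = 0.0400 ms; t_prop = 200/200000 s = 1.0000 ms; subtotal = 1.0400 ms
End-to-end = 1.2000 + 1.0400 = 2.2400 ms -> 2.240 ms (3 dp)

2.240


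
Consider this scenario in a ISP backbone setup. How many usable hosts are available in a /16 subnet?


Given: subnet mask /16
Host bits = 32 - 16 = 16
Total addresses = 2^16 = 65536
Usable hosts = 65536 - 2 (network + broadcast) = 65534

65534


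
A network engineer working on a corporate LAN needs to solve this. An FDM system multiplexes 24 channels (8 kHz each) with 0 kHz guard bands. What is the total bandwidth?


Given: 24 channels, 8 kHz each, guard = 0 kHz
Channel bandwidth = 24 * 8 = 192 kHz
Guard bands = 23 gaps * 0 kHz = 0 kHz
Total = 192 + 0 = 192 kHz

192


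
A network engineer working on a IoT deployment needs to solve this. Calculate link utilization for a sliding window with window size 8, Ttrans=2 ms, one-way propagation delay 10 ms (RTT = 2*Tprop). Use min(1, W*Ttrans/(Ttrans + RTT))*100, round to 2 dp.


Given: W = 8, Ttrans = 2 ms, RTT = 20 ms (= 2 * Tprop, Tprop = 10 ms)
Cycle time = Ttrans + RTT = 2 + 20 = 22 ms (first packet sent until its ACK returns)
W * Ttrans = 8 * 2 = 16 ms of sending per cycle
W * Ttrans / (Ttrans + RTT) = 16 / 22 = 0.727273
U = min(1, 0.727273) = 0.727273
U% = 72.73%

72.73


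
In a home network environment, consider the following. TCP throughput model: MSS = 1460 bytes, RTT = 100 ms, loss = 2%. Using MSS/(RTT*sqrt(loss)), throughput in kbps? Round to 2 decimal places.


Given: MSS = 1460 bytes, RTT = 100 ms, loss = 2%
RTT in seconds = 100 / 1000 = 0.1
Loss rate = 2% = 0.02
sqrt(loss) = sqrt(0.02) = 0.141421356237
Throughput (bytes/s) = 1460 / (0.1 * 0.141421356237) = 103237.5901
Throughput (kbps) = 103237.5901 * 8 / 1000 = 825.900720 -> 825.90 kbps (2 dp)

825.90


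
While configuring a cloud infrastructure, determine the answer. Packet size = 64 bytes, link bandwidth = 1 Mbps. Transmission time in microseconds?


Given: packet = 64 bytes, bandwidth = 1 Mbps
Packet in bits = 64 * 8 = 512 bits
Bandwidth = 1 * 10^6 = 1000000 bps
Time = 512 / 1000000 seconds
Time in us = 512 * 10^6 / 1000000 = 512

512


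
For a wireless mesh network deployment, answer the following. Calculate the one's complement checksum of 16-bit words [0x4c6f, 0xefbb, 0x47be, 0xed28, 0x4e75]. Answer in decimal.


Given words: [0x4c6f, 0xefbb, 0x47be, 0xed28, 0x4e75]
Step 1: Sum all words
Raw sum = 19567 + 61371 + 18366 + 60712 + 20085 = 180101
Step 2: Fold carry: (49029 + 2) = 49031
One's complement = ~49031 & 0xFFFF = 16504

16504


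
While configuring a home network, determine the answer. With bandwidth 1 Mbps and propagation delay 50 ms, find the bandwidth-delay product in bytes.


Given: bandwidth = 1 Mbps, delay = 50 ms
BDP in bits = 1 * 10^6 * 50 / 1000
BDP in bits = 50000
BDP in bytes = 50000 / 8 = 6250

6250


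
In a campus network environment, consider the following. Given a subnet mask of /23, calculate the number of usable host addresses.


Given: subnet mask /23
Host bits = 32 - 23 = 9
Total addresses = 2^9 = 512
Usable hosts = 512 - 2 (network + broadcast) = 510

510


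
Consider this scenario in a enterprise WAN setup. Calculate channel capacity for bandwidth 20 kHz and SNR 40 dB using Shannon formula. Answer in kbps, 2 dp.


Given: B = 20 kHz, SNR = 40 dB
SNR linear = 10^(40/10) = 10000
1 + SNR = 10001
log2(10001) = 13.2878566418
C = 20 * 1000 * 13.2878566418 = 265757.1328 bps
C = 265.757133 kbps -> 265.76 kbps (2 dp)

265.76


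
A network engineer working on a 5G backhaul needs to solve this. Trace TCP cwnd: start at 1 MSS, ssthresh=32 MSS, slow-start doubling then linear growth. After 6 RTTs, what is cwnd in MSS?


RTT 0: cwnd = 1 MSS (initial)
RTT 1: cwnd = 2 MSS (slow start, doubled)
RTT 2: cwnd = 4 MSS (slow start, doubled)
RTT 3: cwnd = 8 MSS (slow start, doubled)
RTT 4: cwnd = 16 MSS (slow start, doubled)
RTT 5: cwnd = 32 MSS (slow start, doubled)
RTT 6: cwnd = 33 MSS (congestion avoidance, +1)

33


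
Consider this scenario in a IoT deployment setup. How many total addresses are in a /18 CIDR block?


Given: CIDR prefix /18
Host bits = 32 - 18 = 14
Total addresses = 2^14 = 16384

16384


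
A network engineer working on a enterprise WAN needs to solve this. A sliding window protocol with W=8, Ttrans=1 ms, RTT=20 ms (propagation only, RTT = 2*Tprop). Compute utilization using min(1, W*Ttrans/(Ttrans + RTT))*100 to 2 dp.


Given: W = 8, Ttrans = 1 ms, RTT = 20 ms (= 2 * Tprop, Tprop = 10 ms)
Cycle time = Ttrans + RTT = 1 + 20 = 21 ms (first packet sent until its ACK returns)
W * Ttrans = 8 * 1 = 8 ms of sending per cycle
W * Ttrans / (Ttrans + RTT) = 8 / 21 = 0.380952
U = min(1, 0.380952) = 0.380952
U% = 38.10%

38.10


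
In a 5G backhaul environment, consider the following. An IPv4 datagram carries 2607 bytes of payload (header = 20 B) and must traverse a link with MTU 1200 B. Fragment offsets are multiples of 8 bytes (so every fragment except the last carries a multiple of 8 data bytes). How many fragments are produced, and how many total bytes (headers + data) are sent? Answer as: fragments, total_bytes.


Max data per non-final fragment = floor((MTU - header)/8)*8 = floor((1200 - 20)/8)*8 = floor(1180/8)*8 = 1176 B
Final fragment needs no 8-byte alignment: it can carry up to MTU - header = 1180 B
Non-final fragments needed = ceil((payload - 1180) / 1176) = ceil(1427/1176) = ceil(1.2134) = 2
Number of fragments = 2 + 1 = 3
Fragment sizes (data): 2 * 1176 B + 255 B (last, 255 <= 1180 OK)
Total bytes sent = payload + n_frags * header = 2607 + 3*20 = 2607 + 60 = 2667 B

3, 2667


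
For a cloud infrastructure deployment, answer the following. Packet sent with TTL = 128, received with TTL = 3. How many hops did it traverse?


Given: initial TTL = 128, received TTL = 3
Hops = initial TTL - received TTL
Hops = 128 - 3 = 125

125


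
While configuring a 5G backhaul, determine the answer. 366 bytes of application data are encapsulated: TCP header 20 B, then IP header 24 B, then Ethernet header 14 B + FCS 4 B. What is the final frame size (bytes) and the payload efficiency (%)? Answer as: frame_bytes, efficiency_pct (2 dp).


TCP segment = 366 + 20 = 386 B
IP packet = 386 + 24 = 410 B
Ethernet frame = 410 + 14 + 4 = 428 B
Efficiency = app / frame = 366 / 428 = 0.855140 = 85.5140% -> 85.51% (2 dp)

428, 85.51


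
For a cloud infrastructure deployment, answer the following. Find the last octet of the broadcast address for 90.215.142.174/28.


Given: IP = 90.215.142.174, prefix = /28
Host bits = 32 - 28 = 4
Network last octet = 174 AND mask = 160
Host part size = 2^4 - 1 = 15
Broadcast last octet = 160 OR 15 = 175

175


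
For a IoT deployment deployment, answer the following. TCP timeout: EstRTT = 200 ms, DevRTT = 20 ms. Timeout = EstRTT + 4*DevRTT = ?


Given: EstRTT = 200 ms, DevRTT = 20 ms
Timeout = EstRTT + 4 * DevRTT
4 * DevRTT = 4 * 20 = 80
Timeout = 200 + 80 = 280 ms

280


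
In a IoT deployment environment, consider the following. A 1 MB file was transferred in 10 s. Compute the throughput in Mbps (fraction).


Given: file = 1 MB, time = 10 s
File in Mb = 1 * 8 = 8 Mb
Throughput = 8 / 10 Mbps
Throughput = 4/5 Mbps

4/5


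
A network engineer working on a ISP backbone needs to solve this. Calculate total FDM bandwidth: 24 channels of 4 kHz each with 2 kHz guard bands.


Given: 24 channels, 4 kHz each, guard = 2 kHz
Channel bandwidth = 24 * 4 = 96 kHz
Guard bands = 23 gaps * 2 kHz = 46 kHz
Total = 96 + 46 = 142 kHz

142


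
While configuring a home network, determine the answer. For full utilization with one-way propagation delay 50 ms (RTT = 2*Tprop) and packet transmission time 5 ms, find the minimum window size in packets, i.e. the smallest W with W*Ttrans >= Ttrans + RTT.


Given: Ttrans = 5 ms, RTT = 100 ms (= 2 * Tprop, Tprop = 50 ms)
Time until first ACK returns = Ttrans + RTT = 5 + 100 = 105 ms
Need W * Ttrans >= Ttrans + RTT  ->  W >= (Ttrans + RTT) / Ttrans
(Ttrans + RTT) / Ttrans = 105 / 5 = 21
W_min = ceil(21) = 21

21


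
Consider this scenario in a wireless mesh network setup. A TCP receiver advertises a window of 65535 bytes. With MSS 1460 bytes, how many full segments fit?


Given: RWND = 65535 bytes, MSS = 1460 bytes
Full segments = floor(RWND / MSS)
Full segments = floor(65535 / 1460)
Full segments = floor(44.887) = 44

44


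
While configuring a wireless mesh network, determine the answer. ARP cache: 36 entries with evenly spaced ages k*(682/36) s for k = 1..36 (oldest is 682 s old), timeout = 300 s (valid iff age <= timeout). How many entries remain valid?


Ages are k * 682/36 s for k = 1..36 (spacing = 18.9444 s).
Entry k is valid iff k * 682/36 <= 300 iff k <= 36 * 300 / 682 = 15.8358
n_valid = floor(15.8358) = 15
(n_stale = 36 - 15 = 21)

15


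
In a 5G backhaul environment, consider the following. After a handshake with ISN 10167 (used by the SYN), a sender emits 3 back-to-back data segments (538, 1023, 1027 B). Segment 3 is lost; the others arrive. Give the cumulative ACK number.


SYN uses sequence number 10167; first data byte = ISN + 1 = 10168.
Segment 1: SEQ = 10168, len = 538 B, covers [10168, 10705]
Segment 2: SEQ = 10706, len = 1023 B, covers [10706, 11728]
Segment 3: SEQ = 11729, len = 1027 B, covers [11729, 12755] [LOST]
In-order data received: bytes [10168, 11728] (segments 1..2).
Segment 3 missing -> gap begins at byte 11729.
Cumulative ACK = next expected in-order byte = 10168 + 538 + 1023 = 11729

11729


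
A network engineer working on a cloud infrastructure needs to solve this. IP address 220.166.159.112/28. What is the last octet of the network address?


Given: IP = 220.166.159.112, prefix = /28
Subnet mask = 255.255.255.240
Last octet of IP: 112
Last octet of mask: 240
Network last octet = 112 AND 240 = 112

112


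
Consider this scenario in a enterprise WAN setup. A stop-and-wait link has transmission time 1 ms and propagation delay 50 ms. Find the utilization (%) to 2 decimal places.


Given: Ttrans = 1 ms, Tprop = 50 ms
RTT = 2 * Tprop = 2 * 50 = 100 ms
U = Ttrans / (Ttrans + RTT)
U = 1 / (1 + 100)
U = 1 / 101 = 0.009901
U% = 0.99%

0.99


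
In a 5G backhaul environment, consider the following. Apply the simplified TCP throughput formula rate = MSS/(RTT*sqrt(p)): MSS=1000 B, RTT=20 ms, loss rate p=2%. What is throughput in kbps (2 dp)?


Given: MSS = 1000 bytes, RTT = 20 ms, loss = 2%
RTT in seconds = 20 / 1000 = 0.02
Loss rate = 2% = 0.02
sqrt(loss) = sqrt(0.02) = 0.141421356237
Throughput (bytes/s) = 1000 / (0.02 * 0.141421356237) = 353553.3906
Throughput (kbps) = 353553.3906 * 8 / 1000 = 2828.427125 -> 2828.43 kbps (2 dp)

2828.43


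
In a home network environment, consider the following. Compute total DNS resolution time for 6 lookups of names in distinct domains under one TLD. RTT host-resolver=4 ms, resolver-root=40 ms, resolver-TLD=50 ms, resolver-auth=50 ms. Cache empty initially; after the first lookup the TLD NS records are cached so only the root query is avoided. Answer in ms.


Lookup 1 (cold cache): local + root + TLD + auth = 4 + 40 + 50 + 50 = 144 ms
Lookups 2..6 (TLD NS cached -> skip root; new domain -> still ask TLD and auth): local + TLD + auth = 4 + 50 + 50 = 104 ms each
Remaining 5 lookups: 5 * 104 = 520 ms
Total = 144 + 520 = 664 ms

664


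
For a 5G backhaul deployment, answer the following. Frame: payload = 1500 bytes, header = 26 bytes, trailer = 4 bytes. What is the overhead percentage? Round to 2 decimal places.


Given: payload = 1500 B, header = 26 B, trailer = 4 B
Overhead bytes = header + trailer = 26 + 4 = 30
Total frame = payload + overhead = 1500 + 30 = 1530
Overhead % = 30 / 1530 * 100 = 1.9608% -> 1.96% (2 dp)

1.96


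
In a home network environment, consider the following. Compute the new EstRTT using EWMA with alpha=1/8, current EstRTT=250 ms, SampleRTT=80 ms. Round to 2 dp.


Given: EstRTT = 250 ms, SampleRTT = 80 ms, alpha = 1/8
New EstRTT = (1 - alpha) * EstRTT + alpha * SampleRTT
(7/8) * 250 = 218.75
(1/8) * 80 = 10
New EstRTT = 218.75 + 10 = 228.75 ms -> 228.75 ms (2 dp)

228.75


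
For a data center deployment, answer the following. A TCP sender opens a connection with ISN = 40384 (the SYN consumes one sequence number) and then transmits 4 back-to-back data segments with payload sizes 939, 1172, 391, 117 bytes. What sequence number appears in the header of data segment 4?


The SYN occupies sequence number ISN = 40384, so the first data byte is ISN + 1 = 40385.
SEQ of data segment i = (ISN + 1) + sum of payload sizes of segments 1..i-1.
Segment 1: SEQ = 40385, payload = 939 bytes
Segment 2: SEQ = 41324, payload = 1172 bytes
Segment 3: SEQ = 42496, payload = 391 bytes
Segment 4: SEQ = 42887, payload = 117 bytes
SEQ of segment 4 = 40385 + 939 + 1172 + 391 = 42887

42887


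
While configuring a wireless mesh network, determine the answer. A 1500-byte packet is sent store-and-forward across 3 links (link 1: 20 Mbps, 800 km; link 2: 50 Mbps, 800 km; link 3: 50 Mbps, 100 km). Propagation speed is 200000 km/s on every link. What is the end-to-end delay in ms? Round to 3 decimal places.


Packet = 1500 bytes = 12000 bits. Store-and-forward: sum (t_trans + t_prop) per link.
Link 1: t_trans = 12000/(20*10^6) s = 0.6000 ms; t_prop = 800/200000 s = 4.0000 ms; subtotal = 4.6000 ms
Link 2: t_trans = 12000/(50*10^6) s = 0.2400 ms; t_prop = 800/200000 s = 4.0000 ms; subtotal = 4.2400 ms
Link 3: t_trans = 12000/(50*10^6) s = 0.2400 ms; t_prop = 100/200000 s = 0.5000 ms; subtotal = 0.7400 ms
End-to-end = 4.6000 + 4.2400 + 0.7400 = 9.5800 ms -> 9.580 ms (3 dp)

9.580


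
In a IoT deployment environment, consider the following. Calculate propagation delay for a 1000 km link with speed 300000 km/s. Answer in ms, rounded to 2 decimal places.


Given: distance = 1000 km, speed = 300000 km/s
Delay = distance / speed = 1000 / 300000 seconds
Delay in ms = 1000 * 1000 / 300000
Delay = 3.3333 ms
Rounded to 2 dp = 3.33 ms

3.33


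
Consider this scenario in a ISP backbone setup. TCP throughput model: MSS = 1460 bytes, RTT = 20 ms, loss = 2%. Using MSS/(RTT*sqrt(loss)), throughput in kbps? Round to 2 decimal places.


Given: MSS = 1460 bytes, RTT = 20 ms, loss = 2%
RTT in seconds = 20 / 1000 = 0.02
Loss rate = 2% = 0.02
sqrt(loss) = sqrt(0.02) = 0.141421356237
Throughput (bytes/s) = 1460 / (0.02 * 0.141421356237) = 516187.9503
Throughput (kbps) = 516187.9503 * 8 / 1000 = 4129.503602 -> 4129.50 kbps (2 dp)

4129.50


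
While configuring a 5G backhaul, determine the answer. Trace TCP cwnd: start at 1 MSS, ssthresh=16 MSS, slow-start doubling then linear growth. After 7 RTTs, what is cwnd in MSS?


RTT 0: cwnd = 1 MSS (initial)
RTT 1: cwnd = 2 MSS (slow start, doubled)
RTT 2: cwnd = 4 MSS (slow start, doubled)
RTT 3: cwnd = 8 MSS (slow start, doubled)
RTT 4: cwnd = 16 MSS (slow start, doubled)
RTT 5: cwnd = 17 MSS (congestion avoidance, +1)
RTT 6: cwnd = 18 MSS (congestion avoidance, +1)
RTT 7: cwnd = 19 MSS (congestion avoidance, +1)

19


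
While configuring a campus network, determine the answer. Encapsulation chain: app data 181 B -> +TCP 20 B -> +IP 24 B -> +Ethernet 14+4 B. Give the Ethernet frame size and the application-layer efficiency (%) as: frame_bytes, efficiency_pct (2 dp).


TCP segment = 181 + 20 = 201 B
IP packet = 201 + 24 = 225 B
Ethernet frame = 225 + 14 + 4 = 243 B
Efficiency = app / frame = 181 / 243 = 0.744856 = 74.4856% -> 74.49% (2 dp)

243, 74.49


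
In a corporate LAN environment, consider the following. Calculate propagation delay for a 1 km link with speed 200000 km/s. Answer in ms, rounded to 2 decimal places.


Given: distance = 1 km, speed = 200000 km/s
Delay = distance / speed = 1 / 200000 seconds
Delay in ms = 1 * 1000 / 200000
Delay = 0.0050 ms
Rounded to 2 dp = 0.01 ms

0.01


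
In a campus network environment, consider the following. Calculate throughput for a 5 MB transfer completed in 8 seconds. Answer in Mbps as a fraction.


Given: file = 5 MB, time = 8 s
File in Mb = 5 * 8 = 40 Mb
Throughput = 40 / 8 Mbps
Throughput = 5 Mbps

5


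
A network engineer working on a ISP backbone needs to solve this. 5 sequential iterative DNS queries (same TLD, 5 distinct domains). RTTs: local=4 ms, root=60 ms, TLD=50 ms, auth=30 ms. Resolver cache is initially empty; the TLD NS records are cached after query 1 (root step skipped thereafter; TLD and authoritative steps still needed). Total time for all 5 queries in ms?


Lookup 1 (cold cache): local + root + TLD + auth = 4 + 60 + 50 + 30 = 144 ms
Lookups 2..5 (TLD NS cached -> skip root; new domain -> still ask TLD and auth): local + TLD + auth = 4 + 50 + 30 = 84 ms each
Remaining 4 lookups: 4 * 84 = 336 ms
Total = 144 + 336 = 480 ms

480


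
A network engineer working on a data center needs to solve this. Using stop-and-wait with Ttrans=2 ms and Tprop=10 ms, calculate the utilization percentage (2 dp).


Given: Ttrans = 2 ms, Tprop = 10 ms
RTT = 2 * Tprop = 2 * 10 = 20 ms
U = Ttrans / (Ttrans + RTT)
U = 2 / (2 + 20)
U = 2 / 22 = 0.090909
U% = 9.09%

9.09


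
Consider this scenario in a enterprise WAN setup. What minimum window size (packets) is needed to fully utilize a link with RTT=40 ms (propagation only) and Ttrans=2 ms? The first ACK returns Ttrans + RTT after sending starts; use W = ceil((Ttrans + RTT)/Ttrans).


Given: Ttrans = 2 ms, RTT = 40 ms (= 2 * Tprop, Tprop = 20 ms)
Time until first ACK returns = Ttrans + RTT = 2 + 40 = 42 ms
Need W * Ttrans >= Ttrans + RTT  ->  W >= (Ttrans + RTT) / Ttrans
(Ttrans + RTT) / Ttrans = 42 / 2 = 21
W_min = ceil(21) = 21

21


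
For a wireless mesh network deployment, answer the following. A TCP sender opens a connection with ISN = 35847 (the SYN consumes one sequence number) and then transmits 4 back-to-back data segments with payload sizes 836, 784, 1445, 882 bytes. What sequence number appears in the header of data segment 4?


The SYN occupies sequence number ISN = 35847, so the first data byte is ISN + 1 = 35848.
SEQ of data segment i = (ISN + 1) + sum of payload sizes of segments 1..i-1.
Segment 1: SEQ = 35848, payload = 836 bytes
Segment 2: SEQ = 36684, payload = 784 bytes
Segment 3: SEQ = 37468, payload = 1445 bytes
Segment 4: SEQ = 38913, payload = 882 bytes
SEQ of segment 4 = 35848 + 836 + 784 + 1445 = 38913

38913


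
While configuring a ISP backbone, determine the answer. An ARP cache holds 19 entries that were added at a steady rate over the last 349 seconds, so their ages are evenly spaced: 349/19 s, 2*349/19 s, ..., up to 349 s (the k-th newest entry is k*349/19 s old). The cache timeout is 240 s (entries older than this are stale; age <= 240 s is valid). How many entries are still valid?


Ages are k * 349/19 s for k = 1..19 (spacing = 18.3684 s).
Entry k is valid iff k * 349/19 <= 240 iff k <= 19 * 240 / 349 = 13.0659
n_valid = floor(13.0659) = 13
(n_stale = 19 - 13 = 6)

13


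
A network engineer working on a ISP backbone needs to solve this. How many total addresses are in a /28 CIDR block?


Given: CIDR prefix /28
Host bits = 32 - 28 = 4
Total addresses = 2^4 = 16

16


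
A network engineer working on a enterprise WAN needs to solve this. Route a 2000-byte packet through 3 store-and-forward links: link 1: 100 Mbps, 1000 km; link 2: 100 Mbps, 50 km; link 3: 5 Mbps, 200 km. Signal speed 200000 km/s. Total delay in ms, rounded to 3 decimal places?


Packet = 2000 bytes = 16000 bits. Store-and-forward: sum (t_trans + t_prop) per link.
Link 1: t_trans = 16000/(100*10^6) s = 0.1600 ms; t_prop = 1000/200000 s = 5.0000 ms; subtotal = 5.1600 ms
Link 2: t_trans = 16000/(100*10^6) s = 0.1600 ms; t_prop = 50/200000 s = 0.2500 ms; subtotal = 0.4100 ms
Link 3: t_trans = 16000/(5*10^6) s = 3.2000 ms; t_prop = 200/200000 s = 1.0000 ms; subtotal = 4.2000 ms
End-to-end = 5.1600 + 0.4100 + 4.2000 = 9.7700 ms -> 9.770 ms (3 dp)

9.770


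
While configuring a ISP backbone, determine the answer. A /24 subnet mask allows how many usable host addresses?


Given: subnet mask /24
Host bits = 32 - 24 = 8
Total addresses = 2^8 = 256
Usable hosts = 256 - 2 (network + broadcast) = 254

254


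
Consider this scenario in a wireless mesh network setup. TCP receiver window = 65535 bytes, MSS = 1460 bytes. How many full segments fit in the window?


Given: RWND = 65535 bytes, MSS = 1460 bytes
Full segments = floor(RWND / MSS)
Full segments = floor(65535 / 1460)
Full segments = floor(44.887) = 44

44


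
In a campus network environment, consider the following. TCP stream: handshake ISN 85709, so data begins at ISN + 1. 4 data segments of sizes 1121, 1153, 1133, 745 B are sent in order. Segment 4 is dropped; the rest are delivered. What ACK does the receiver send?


SYN uses sequence number 85709; first data byte = ISN + 1 = 85710.
Segment 1: SEQ = 85710, len = 1121 B, covers [85710, 86830]
Segment 2: SEQ = 86831, len = 1153 B, covers [86831, 87983]
Segment 3: SEQ = 87984, len = 1133 B, covers [87984, 89116]
Segment 4: SEQ = 89117, len = 745 B, covers [89117, 89861] [LOST]
In-order data received: bytes [85710, 89116] (segments 1..3).
Segment 4 missing -> gap begins at byte 89117.
Cumulative ACK = next expected in-order byte = 85710 + 1121 + 1153 + 1133 = 89117

89117


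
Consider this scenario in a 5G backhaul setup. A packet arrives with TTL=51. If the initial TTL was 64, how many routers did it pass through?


Given: initial TTL = 64, received TTL = 51
Hops = initial TTL - received TTL
Hops = 64 - 51 = 13

13


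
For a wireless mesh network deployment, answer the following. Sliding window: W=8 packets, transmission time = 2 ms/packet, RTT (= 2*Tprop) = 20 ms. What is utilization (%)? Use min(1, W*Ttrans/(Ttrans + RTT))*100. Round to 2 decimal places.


Given: W = 8, Ttrans = 2 ms, RTT = 20 ms (= 2 * Tprop, Tprop = 10 ms)
Cycle time = Ttrans + RTT = 2 + 20 = 22 ms (first packet sent until its ACK returns)
W * Ttrans = 8 * 2 = 16 ms of sending per cycle
W * Ttrans / (Ttrans + RTT) = 16 / 22 = 0.727273
U = min(1, 0.727273) = 0.727273
U% = 72.73%

72.73


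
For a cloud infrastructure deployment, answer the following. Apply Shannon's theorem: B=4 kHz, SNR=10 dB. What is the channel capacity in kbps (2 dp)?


Given: B = 4 kHz, SNR = 10 dB
SNR linear = 10^(10/10) = 10
1 + SNR = 11
log2(11) = 3.4594316186
C = 4 * 1000 * 3.4594316186 = 13837.7265 bps
C = 13.837726 kbps -> 13.84 kbps (2 dp)

13.84


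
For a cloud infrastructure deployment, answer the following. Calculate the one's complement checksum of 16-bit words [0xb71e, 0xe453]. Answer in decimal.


Given words: [0xb71e, 0xe453]
Step 1: Sum all words
Raw sum = 46878 + 58451 = 105329
Step 2: Fold carry: (39793 + 1) = 39794
One's complement = ~39794 & 0xFFFF = 25741

25741


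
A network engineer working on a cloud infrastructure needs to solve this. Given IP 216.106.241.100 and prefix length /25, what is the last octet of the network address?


Given: IP = 216.106.241.100, prefix = /25
Subnet mask = 255.255.255.128
Last octet of IP: 100
Last octet of mask: 128
Network last octet = 100 AND 128 = 0

0


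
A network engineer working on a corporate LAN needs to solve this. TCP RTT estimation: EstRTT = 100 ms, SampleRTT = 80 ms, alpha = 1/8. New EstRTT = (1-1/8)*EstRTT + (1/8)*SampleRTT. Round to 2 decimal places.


Given: EstRTT = 100 ms, SampleRTT = 80 ms, alpha = 1/8
New EstRTT = (1 - alpha) * EstRTT + alpha * SampleRTT
(7/8) * 100 = 87.5
(1/8) * 80 = 10
New EstRTT = 87.5 + 10 = 97.5 ms -> 97.50 ms (2 dp)

97.50


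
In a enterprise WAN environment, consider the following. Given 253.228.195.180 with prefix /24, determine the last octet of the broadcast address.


Given: IP = 253.228.195.180, prefix = /24
Host bits = 32 - 24 = 8
Network last octet = 180 AND mask = 0
Host part size = 2^8 - 1 = 255
Broadcast last octet = 0 OR 255 = 255

255


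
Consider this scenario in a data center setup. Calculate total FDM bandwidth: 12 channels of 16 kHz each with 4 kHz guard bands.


Given: 12 channels, 16 kHz each, guard = 4 kHz
Channel bandwidth = 12 * 16 = 192 kHz
Guard bands = 11 gaps * 4 kHz = 44 kHz
Total = 192 + 44 = 236 kHz

236


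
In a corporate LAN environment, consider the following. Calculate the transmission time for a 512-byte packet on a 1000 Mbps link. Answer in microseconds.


Given: packet = 512 bytes, bandwidth = 1000 Mbps
Packet in bits = 512 * 8 = 4096 bits
Bandwidth = 1000 * 10^6 = 1000000000 bps
Time = 4096 / 1000000000 seconds
Time in us = 4096 * 10^6 / 1000000000 = 4.096

4.096


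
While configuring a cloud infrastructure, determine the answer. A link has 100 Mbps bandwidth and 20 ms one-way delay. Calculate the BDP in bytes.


Given: bandwidth = 100 Mbps, delay = 20 ms
BDP in bits = 100 * 10^6 * 20 / 1000
BDP in bits = 2000000
BDP in bytes = 2000000 / 8 = 250000

250000


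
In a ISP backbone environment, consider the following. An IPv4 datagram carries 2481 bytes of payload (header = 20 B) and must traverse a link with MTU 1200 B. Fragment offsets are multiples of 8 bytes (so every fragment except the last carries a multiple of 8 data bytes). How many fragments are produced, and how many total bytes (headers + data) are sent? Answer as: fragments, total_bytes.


Max data per non-final fragment = floor((MTU - header)/8)*8 = floor((1200 - 20)/8)*8 = floor(1180/8)*8 = 1176 B
Final fragment needs no 8-byte alignment: it can carry up to MTU - header = 1180 B
Non-final fragments needed = ceil((payload - 1180) / 1176) = ceil(1301/1176) = ceil(1.1063) = 2
Number of fragments = 2 + 1 = 3
Fragment sizes (data): 2 * 1176 B + 129 B (last, 129 <= 1180 OK)
Total bytes sent = payload + n_frags * header = 2481 + 3*20 = 2481 + 60 = 2541 B

3, 2541


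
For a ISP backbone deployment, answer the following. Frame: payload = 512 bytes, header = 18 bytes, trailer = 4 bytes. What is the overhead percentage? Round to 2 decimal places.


Given: payload = 512 B, header = 18 B, trailer = 4 B
Overhead bytes = header + trailer = 18 + 4 = 22
Total frame = payload + overhead = 512 + 22 = 534
Overhead % = 22 / 534 * 100 = 4.1199% -> 4.12% (2 dp)

4.12


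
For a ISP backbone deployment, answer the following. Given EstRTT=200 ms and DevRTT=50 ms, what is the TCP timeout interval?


Given: EstRTT = 200 ms, DevRTT = 50 ms
Timeout = EstRTT + 4 * DevRTT
4 * DevRTT = 4 * 50 = 200
Timeout = 200 + 200 = 400 ms

400


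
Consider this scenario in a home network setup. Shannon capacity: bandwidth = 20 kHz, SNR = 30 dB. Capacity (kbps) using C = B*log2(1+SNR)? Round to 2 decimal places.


Given: B = 20 kHz, SNR = 30 dB
SNR linear = 10^(30/10) = 1000
1 + SNR = 1001
log2(1001) = 9.9672262588
C = 20 * 1000 * 9.9672262588 = 199344.5252 bps
C = 199.344525 kbps -> 199.34 kbps (2 dp)

199.34


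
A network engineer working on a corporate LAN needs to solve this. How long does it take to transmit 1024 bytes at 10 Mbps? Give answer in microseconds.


Given: packet = 1024 bytes, bandwidth = 10 Mbps
Packet in bits = 1024 * 8 = 8192 bits
Bandwidth = 10 * 10^6 = 10000000 bps
Time = 8192 / 10000000 seconds
Time in us = 8192 * 10^6 / 10000000 = 819.2

819.2


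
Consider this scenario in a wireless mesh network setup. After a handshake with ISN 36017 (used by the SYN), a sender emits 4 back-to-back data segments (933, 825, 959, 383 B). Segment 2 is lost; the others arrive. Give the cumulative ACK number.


SYN uses sequence number 36017; first data byte = ISN + 1 = 36018.
Segment 1: SEQ = 36018, len = 933 B, covers [36018, 36950]
Segment 2: SEQ = 36951, len = 825 B, covers [36951, 37775] [LOST]
Segment 3: SEQ = 37776, len = 959 B, covers [37776, 38734]
Segment 4: SEQ = 38735, len = 383 B, covers [38735, 39117]
In-order data received: bytes [36018, 36950] (segments 1..1).
Segment 2 missing -> gap begins at byte 36951; later segments buffered out of order.
Cumulative ACK = next expected in-order byte = 36018 + 933 = 36951

36951


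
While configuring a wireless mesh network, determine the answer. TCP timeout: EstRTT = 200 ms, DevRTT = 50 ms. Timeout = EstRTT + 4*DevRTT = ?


Given: EstRTT = 200 ms, DevRTT = 50 ms
Timeout = EstRTT + 4 * DevRTT
4 * DevRTT = 4 * 50 = 200
Timeout = 200 + 200 = 400 ms

400


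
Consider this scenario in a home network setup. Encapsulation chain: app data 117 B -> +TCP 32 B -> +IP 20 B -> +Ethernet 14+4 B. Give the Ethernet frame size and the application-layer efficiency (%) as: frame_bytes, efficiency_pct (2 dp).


TCP segment = 117 + 32 = 149 B
IP packet = 149 + 20 = 169 B
Ethernet frame = 169 + 14 + 4 = 187 B
Efficiency = app / frame = 117 / 187 = 0.625668 = 62.5668% -> 62.57% (2 dp)

187, 62.57


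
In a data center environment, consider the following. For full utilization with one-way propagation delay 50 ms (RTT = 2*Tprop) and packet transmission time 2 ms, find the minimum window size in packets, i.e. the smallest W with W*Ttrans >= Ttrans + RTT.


Given: Ttrans = 2 ms, RTT = 100 ms (= 2 * Tprop, Tprop = 50 ms)
Time until first ACK returns = Ttrans + RTT = 2 + 100 = 102 ms
Need W * Ttrans >= Ttrans + RTT  ->  W >= (Ttrans + RTT) / Ttrans
(Ttrans + RTT) / Ttrans = 102 / 2 = 51
W_min = ceil(51) = 51

51


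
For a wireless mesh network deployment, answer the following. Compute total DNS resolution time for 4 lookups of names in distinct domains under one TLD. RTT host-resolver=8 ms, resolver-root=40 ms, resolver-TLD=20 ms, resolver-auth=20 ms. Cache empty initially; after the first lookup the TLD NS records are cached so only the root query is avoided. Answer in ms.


Lookup 1 (cold cache): local + root + TLD + auth = 8 + 40 + 20 + 20 = 88 ms
Lookups 2..4 (TLD NS cached -> skip root; new domain -> still ask TLD and auth): local + TLD + auth = 8 + 20 + 20 = 48 ms each
Remaining 3 lookups: 3 * 48 = 144 ms
Total = 88 + 144 = 232 ms

232


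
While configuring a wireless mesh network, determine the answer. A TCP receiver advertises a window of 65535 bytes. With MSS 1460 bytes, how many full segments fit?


Given: RWND = 65535 bytes, MSS = 1460 bytes
Full segments = floor(RWND / MSS)
Full segments = floor(65535 / 1460)
Full segments = floor(44.887) = 44

44


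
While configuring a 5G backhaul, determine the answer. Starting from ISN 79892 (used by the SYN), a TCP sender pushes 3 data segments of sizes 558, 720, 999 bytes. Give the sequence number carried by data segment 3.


The SYN occupies sequence number ISN = 79892, so the first data byte is ISN + 1 = 79893.
SEQ of data segment i = (ISN + 1) + sum of payload sizes of segments 1..i-1.
Segment 1: SEQ = 79893, payload = 558 bytes
Segment 2: SEQ = 80451, payload = 720 bytes
Segment 3: SEQ = 81171, payload = 999 bytes
SEQ of segment 3 = 79893 + 558 + 720 = 81171

81171


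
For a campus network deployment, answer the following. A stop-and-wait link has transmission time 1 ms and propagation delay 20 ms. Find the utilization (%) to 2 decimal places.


Given: Ttrans = 1 ms, Tprop = 20 ms
RTT = 2 * Tprop = 2 * 20 = 40 ms
U = Ttrans / (Ttrans + RTT)
U = 1 / (1 + 40)
U = 1 / 41 = 0.02439
U% = 2.44%

2.44


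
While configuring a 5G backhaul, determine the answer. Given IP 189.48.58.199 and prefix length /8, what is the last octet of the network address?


Given: IP = 189.48.58.199, prefix = /8
Subnet mask = 255.0.0.0
Last octet of IP: 199
Last octet of mask: 0
Network last octet = 199 AND 0 = 0

0


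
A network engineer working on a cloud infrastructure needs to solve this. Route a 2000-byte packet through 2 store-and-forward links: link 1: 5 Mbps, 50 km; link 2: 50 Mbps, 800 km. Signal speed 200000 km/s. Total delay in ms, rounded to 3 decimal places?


Packet = 2000 bytes = 16000 bits. Store-and-forward: sum (t_trans + t_prop) per link.
Link 1: t_trans = 16000/(5*10^6) s = 3.2000 ms; t_prop = 50/200000 s = 0.2500 ms; subtotal = 3.4500 ms
Link 2: t_trans = 16000/(50*10^6) s = 0.3200 ms; t_prop = 800/200000 s = 4.0000 ms; subtotal = 4.3200 ms
End-to-end = 3.4500 + 4.3200 = 7.7700 ms -> 7.770 ms (3 dp)

7.770


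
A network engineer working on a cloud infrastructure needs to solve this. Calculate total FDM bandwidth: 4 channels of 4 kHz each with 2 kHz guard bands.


Given: 4 channels, 4 kHz each, guard = 2 kHz
Channel bandwidth = 4 * 4 = 16 kHz
Guard bands = 3 gaps * 2 kHz = 6 kHz
Total = 16 + 6 = 22 kHz

22


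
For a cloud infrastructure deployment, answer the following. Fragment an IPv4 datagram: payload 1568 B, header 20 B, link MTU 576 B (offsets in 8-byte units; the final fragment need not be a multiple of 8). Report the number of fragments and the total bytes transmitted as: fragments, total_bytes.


Max data per non-final fragment = floor((MTU - header)/8)*8 = floor((576 - 20)/8)*8 = floor(556/8)*8 = 552 B
Final fragment needs no 8-byte alignment: it can carry up to MTU - header = 556 B
Non-final fragments needed = ceil((payload - 556) / 552) = ceil(1012/552) = ceil(1.8333) = 2
Number of fragments = 2 + 1 = 3
Fragment sizes (data): 2 * 552 B + 464 B (last, 464 <= 556 OK)
Total bytes sent = payload + n_frags * header = 1568 + 3*20 = 1568 + 60 = 1628 B

3, 1628


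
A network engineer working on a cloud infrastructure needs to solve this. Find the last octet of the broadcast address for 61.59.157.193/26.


Given: IP = 61.59.157.193, prefix = /26
Host bits = 32 - 26 = 6
Network last octet = 193 AND mask = 192
Host part size = 2^6 - 1 = 63
Broadcast last octet = 192 OR 63 = 255

255
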